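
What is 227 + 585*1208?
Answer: 706907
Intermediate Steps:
227 + 585*1208 = 227 + 706680 = 706907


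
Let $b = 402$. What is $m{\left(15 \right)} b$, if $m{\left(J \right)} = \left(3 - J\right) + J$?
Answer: $1206$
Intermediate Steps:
$m{\left(J \right)} = 3$
$m{\left(15 \right)} b = 3 \cdot 402 = 1206$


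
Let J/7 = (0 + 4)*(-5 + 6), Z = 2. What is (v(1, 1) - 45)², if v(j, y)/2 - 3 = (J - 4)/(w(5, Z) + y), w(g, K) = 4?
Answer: 21609/25 ≈ 864.36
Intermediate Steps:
J = 28 (J = 7*((0 + 4)*(-5 + 6)) = 7*(4*1) = 7*4 = 28)
v(j, y) = 6 + 48/(4 + y) (v(j, y) = 6 + 2*((28 - 4)/(4 + y)) = 6 + 2*(24/(4 + y)) = 6 + 48/(4 + y))
(v(1, 1) - 45)² = (6*(12 + 1)/(4 + 1) - 45)² = (6*13/5 - 45)² = (6*(⅕)*13 - 45)² = (78/5 - 45)² = (-147/5)² = 21609/25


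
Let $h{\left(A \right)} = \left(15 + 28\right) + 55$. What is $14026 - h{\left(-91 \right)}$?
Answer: $13928$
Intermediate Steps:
$h{\left(A \right)} = 98$ ($h{\left(A \right)} = 43 + 55 = 98$)
$14026 - h{\left(-91 \right)} = 14026 - 98 = 13928$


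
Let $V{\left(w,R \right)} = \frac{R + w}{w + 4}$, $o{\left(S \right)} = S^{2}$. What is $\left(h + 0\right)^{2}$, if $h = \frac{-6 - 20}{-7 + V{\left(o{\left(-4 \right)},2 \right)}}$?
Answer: $\frac{67600}{3721} \approx 18.167$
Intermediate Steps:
$V{\left(w,R \right)} = \frac{R + w}{4 + w}$
$h = \frac{260}{61}$ ($h = \frac{-6 - 20}{-7 + \frac{2 + \left(-4\right)^{2}}{4 + \left(-4\right)^{2}}} = - \frac{26}{-7 + \frac{2 + 16}{4 + 16}} = - \frac{26}{-7 + \frac{1}{20} \cdot 18} = - \frac{26}{-7 + \frac{9}{10}} = - \frac{26}{- \frac{61}{10}} = \left(-26\right) \left(- \frac{10}{61}\right) = \frac{260}{61} \approx 4.2623$)
$\left(h + 0\right)^{2} = \left(\frac{260}{61} + 0\right)^{2} = \left(\frac{260}{61}\right)^{2} = \frac{67600}{3721}$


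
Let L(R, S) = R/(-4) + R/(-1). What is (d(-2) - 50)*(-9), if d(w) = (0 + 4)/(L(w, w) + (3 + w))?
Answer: 3078/7 ≈ 439.71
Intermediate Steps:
L(R, S) = -5*R/4 (L(R, S) = R*(-1/4) + R*(-1) = -R/4 - R = -5*R/4)
d(w) = 4/(3 - w/4) (d(w) = (0 + 4)/(-5*w/4 + (3 + w)) = 4/(3 - w/4))
(d(-2) - 50)*(-9) = (16/(12 - 1*(-2)) - 50)*(-9) = (16/(12 + 2) - 50)*(-9) = (16/14 - 50)*(-9) = (16*(1/14) - 50)*(-9) = (8/7 - 50)*(-9) = -342/7*(-9) = 3078/7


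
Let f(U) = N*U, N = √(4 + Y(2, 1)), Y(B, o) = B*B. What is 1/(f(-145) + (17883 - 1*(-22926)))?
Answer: 40809/1665206281 + 290*√2/1665206281 ≈ 2.4753e-5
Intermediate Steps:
Y(B, o) = B²
N = 2*√2 (N = √(4 + 2²) = √(4 + 4) = √8 = 2*√2 ≈ 2.8284)
f(U) = 2*U*√2 (f(U) = (2*√2)*U = 2*U*√2)
1/(f(-145) + (17883 - 1*(-22926))) = 1/(2*(-145)*√2 + (17883 - 1*(-22926))) = 1/(-290*√2 + (17883 + 22926)) = 1/(-290*√2 + 40809) = 1/(40809 - 290*√2)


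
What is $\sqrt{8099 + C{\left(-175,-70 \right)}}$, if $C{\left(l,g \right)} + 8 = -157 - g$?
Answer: $2 \sqrt{2001} \approx 89.465$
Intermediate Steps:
$C{\left(l,g \right)} = -165 - g$ ($C{\left(l,g \right)} = -8 - \left(157 + g\right) = -165 - g$)
$\sqrt{8099 + C{\left(-175,-70 \right)}} = \sqrt{8099 - 95} = \sqrt{8004} = 2 \sqrt{2001}$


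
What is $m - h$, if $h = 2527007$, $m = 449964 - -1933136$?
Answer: $-143907$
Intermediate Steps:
$m = 2383100$ ($m = 449964 + 1933136 = 2383100$)
$m - h = 2383100 - 2527007 = -143907$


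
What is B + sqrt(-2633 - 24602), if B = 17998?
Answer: 17998 + I*sqrt(27235) ≈ 17998.0 + 165.03*I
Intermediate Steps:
B + sqrt(-2633 - 24602) = 17998 + sqrt(-2633 - 24602) = 17998 + sqrt(-27235) = 17998 + I*sqrt(27235)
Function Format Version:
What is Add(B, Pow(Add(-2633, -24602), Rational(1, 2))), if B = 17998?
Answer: Add(17998, Mul(I, Pow(27235, Rational(1, 2)))) ≈ Add(17998., Mul(165.03, I))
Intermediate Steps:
Add(B, Pow(Add(-2633, -24602), Rational(1, 2))) = Add(17998, Pow(Add(-2633, -24602), Rational(1, 2))) = Add(17998, Pow(-27235, Rational(1, 2))) = Add(17998, Mul(I, Pow(27235, Rational(1, 2))))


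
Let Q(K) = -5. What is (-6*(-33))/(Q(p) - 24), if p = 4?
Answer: -198/29 ≈ -6.8276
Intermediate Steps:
(-6*(-33))/(Q(p) - 24) = (-6*(-33))/(-5 - 24) = 198/(-29) = 198*(-1/29) = -198/29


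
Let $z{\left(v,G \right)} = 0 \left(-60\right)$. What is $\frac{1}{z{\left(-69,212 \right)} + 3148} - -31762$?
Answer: $\frac{99986777}{3148} \approx 31762.0$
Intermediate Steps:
$z{\left(v,G \right)} = 0$
$\frac{1}{z{\left(-69,212 \right)} + 3148} - -31762 = \frac{1}{0 + 3148} - -31762 = \frac{1}{3148} + 31762 = \frac{99986777}{3148}$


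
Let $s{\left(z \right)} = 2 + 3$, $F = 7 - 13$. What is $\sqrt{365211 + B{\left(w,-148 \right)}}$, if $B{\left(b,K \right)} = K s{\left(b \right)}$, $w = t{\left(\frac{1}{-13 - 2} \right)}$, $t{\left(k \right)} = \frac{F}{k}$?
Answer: $\sqrt{364471} \approx 603.71$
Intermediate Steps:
$F = -6$ ($F = 7 - 13 = -6$)
$s{\left(z \right)} = 5$
$t{\left(k \right)} = - \frac{6}{k}$
$w = 90$ ($w = - \frac{6}{\frac{1}{-13 - 2}} = - \frac{6}{\frac{1}{-15}} = - \frac{6}{- \frac{1}{15}} = \left(-6\right) \left(-15\right) = 90$)
$B{\left(b,K \right)} = 5 K$ ($B{\left(b,K \right)} = K 5 = 5 K$)
$\sqrt{365211 + B{\left(w,-148 \right)}} = \sqrt{365211 + 5 \left(-148\right)} = \sqrt{365211 - 740} = \sqrt{364471}$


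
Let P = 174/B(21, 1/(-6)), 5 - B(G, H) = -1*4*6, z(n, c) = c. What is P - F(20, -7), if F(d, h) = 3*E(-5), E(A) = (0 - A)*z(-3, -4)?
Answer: 66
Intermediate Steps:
E(A) = 4*A (E(A) = (0 - A)*(-4) = -A*(-4) = 4*A)
F(d, h) = -60 (F(d, h) = 3*(4*(-5)) = 3*(-20) = -60)
B(G, H) = 29 (B(G, H) = 5 - (-1*4)*6 = 5 - (-4)*6 = 5 - 1*(-24) = 5 + 24 = 29)
P = 6 (P = 174/29 = 174*(1/29) = 6)
P - F(20, -7) = 6 - 1*(-60) = 6 + 60 = 66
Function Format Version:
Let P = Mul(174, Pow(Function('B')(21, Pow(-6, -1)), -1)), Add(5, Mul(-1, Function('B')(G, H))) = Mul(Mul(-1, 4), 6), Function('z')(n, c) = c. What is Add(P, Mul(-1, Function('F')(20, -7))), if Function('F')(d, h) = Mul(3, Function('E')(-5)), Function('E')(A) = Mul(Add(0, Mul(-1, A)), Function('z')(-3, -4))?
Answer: 66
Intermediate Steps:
Function('E')(A) = Mul(4, A) (Function('E')(A) = Mul(Add(0, Mul(-1, A)), -4) = Mul(Mul(-1, A), -4) = Mul(4, A))
Function('F')(d, h) = -60 (Function('F')(d, h) = Mul(3, Mul(4, -5)) = Mul(3, -20) = -60)
Function('B')(G, H) = 29 (Function('B')(G, H) = Add(5, Mul(-1, Mul(Mul(-1, 4), 6))) = Add(5, Mul(-1, Mul(-4, 6))) = Add(5, Mul(-1, -24)) = Add(5, 24) = 29)
P = 6 (P = Mul(174, Pow(29, -1)) = Mul(174, Rational(1, 29)) = 6)
Add(P, Mul(-1, Function('F')(20, -7))) = Add(6, Mul(-1, -60)) = Add(6, 60) = 66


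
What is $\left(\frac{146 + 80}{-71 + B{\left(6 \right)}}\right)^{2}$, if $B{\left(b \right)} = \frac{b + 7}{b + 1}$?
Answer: $\frac{625681}{58564} \approx 10.684$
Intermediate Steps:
$B{\left(b \right)} = \frac{7 + b}{1 + b}$
$\left(\frac{146 + 80}{-71 + B{\left(6 \right)}}\right)^{2} = \left(\frac{146 + 80}{-71 + \frac{7 + 6}{1 + 6}}\right)^{2} = \left(\frac{226}{-71 + \frac{1}{7} \cdot 13}\right)^{2} = \left(\frac{226}{-71 + \frac{13}{7}}\right)^{2} = \left(\frac{226}{- \frac{484}{7}}\right)^{2} = \left(226 \left(- \frac{7}{484}\right)\right)^{2} = \left(- \frac{791}{242}\right)^{2} = \frac{625681}{58564}$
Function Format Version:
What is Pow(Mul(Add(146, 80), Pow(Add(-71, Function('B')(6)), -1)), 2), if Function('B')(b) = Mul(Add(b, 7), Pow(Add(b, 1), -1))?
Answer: Rational(625681, 58564) ≈ 10.684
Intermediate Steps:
Function('B')(b) = Mul(Pow(Add(1, b), -1), Add(7, b)) (Function('B')(b) = Mul(Add(7, b), Pow(Add(1, b), -1)) = Mul(Pow(Add(1, b), -1), Add(7, b)))
Pow(Mul(Add(146, 80), Pow(Add(-71, Function('B')(6)), -1)), 2) = Pow(Mul(Add(146, 80), Pow(Add(-71, Mul(Pow(Add(1, 6), -1), Add(7, 6))), -1)), 2) = Pow(Mul(226, Pow(Add(-71, Mul(Pow(7, -1), 13)), -1)), 2) = Pow(Mul(226, Pow(Add(-71, Mul(Rational(1, 7), 13)), -1)), 2) = Pow(Mul(226, Pow(Add(-71, Rational(13, 7)), -1)), 2) = Pow(Mul(226, Pow(Rational(-484, 7), -1)), 2) = Pow(Mul(226, Rational(-7, 484)), 2) = Pow(Rational(-791, 242), 2) = Rational(625681, 58564)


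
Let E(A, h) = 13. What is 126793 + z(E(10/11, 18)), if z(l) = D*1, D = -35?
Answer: 126758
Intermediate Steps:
z(l) = -35 (z(l) = -35*1 = -35)
126793 + z(E(10/11, 18)) = 126793 - 35 = 126758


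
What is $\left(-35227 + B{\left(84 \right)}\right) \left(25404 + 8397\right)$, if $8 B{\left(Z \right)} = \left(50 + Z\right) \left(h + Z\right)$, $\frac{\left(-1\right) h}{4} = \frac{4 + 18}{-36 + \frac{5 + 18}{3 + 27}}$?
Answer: $- \frac{1206814679520}{1057} \approx -1.1417 \cdot 10^{9}$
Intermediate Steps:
$h = \frac{2640}{1057}$ ($h = - 4 \frac{4 + 18}{-36 + \frac{5 + 18}{3 + 27}} = - 4 \frac{22}{-36 + \frac{23}{30}} = - 4 \frac{22}{- \frac{1057}{30}} = - 4 \cdot 22 \left(- \frac{30}{1057}\right) = \left(-4\right) \left(- \frac{660}{1057}\right) = \frac{2640}{1057} \approx 2.4976$)
$B{\left(Z \right)} = \frac{\left(50 + Z\right) \left(\frac{2640}{1057} + Z\right)}{8}$
$\left(-35227 + B{\left(84 \right)}\right) \left(25404 + 8397\right) = \left(-35227 + \left(\frac{16500}{1057} + \frac{84^{2}}{8} + \frac{27745}{4228} \cdot 84\right)\right) \left(25404 + 8397\right) = \left(-35227 + \left(\frac{16500}{1057} + \frac{1}{8} \cdot 7056 + \frac{83235}{151}\right)\right) 33801 = \left(-35227 + \left(\frac{16500}{1057} + 882 + \frac{83235}{151}\right)\right) 33801 = \left(-35227 + \frac{1531419}{1057}\right) 33801 = \left(- \frac{35703520}{1057}\right) 33801 = - \frac{1206814679520}{1057}$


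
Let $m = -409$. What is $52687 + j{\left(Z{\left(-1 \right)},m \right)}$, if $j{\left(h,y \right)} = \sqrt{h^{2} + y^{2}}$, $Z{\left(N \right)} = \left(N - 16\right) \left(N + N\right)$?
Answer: $52687 + \sqrt{168437} \approx 53097.0$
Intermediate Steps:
$Z{\left(N \right)} = 2 N \left(-16 + N\right)$ ($Z{\left(N \right)} = \left(-16 + N\right) 2 N = 2 N \left(-16 + N\right)$)
$52687 + j{\left(Z{\left(-1 \right)},m \right)} = 52687 + \sqrt{\left(2 \left(-1\right) \left(-16 - 1\right)\right)^{2} + \left(-409\right)^{2}} = 52687 + \sqrt{\left(2 \left(-1\right) \left(-17\right)\right)^{2} + 167281} = 52687 + \sqrt{34^{2} + 167281} = 52687 + \sqrt{1156 + 167281} = 52687 + \sqrt{168437}$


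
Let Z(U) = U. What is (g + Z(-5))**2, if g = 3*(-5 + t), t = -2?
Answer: 676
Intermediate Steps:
g = -21 (g = 3*(-5 - 2) = 3*(-7) = -21)
(g + Z(-5))**2 = (-21 - 5)**2 = (-26)**2 = 676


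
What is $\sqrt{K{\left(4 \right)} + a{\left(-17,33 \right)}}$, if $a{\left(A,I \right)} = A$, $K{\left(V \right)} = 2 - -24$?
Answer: $3$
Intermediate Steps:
$K{\left(V \right)} = 26$ ($K{\left(V \right)} = 2 + 24 = 26$)
$\sqrt{K{\left(4 \right)} + a{\left(-17,33 \right)}} = \sqrt{26 - 17} = \sqrt{9} = 3$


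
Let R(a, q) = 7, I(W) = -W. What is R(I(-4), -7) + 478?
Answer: 485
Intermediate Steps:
R(I(-4), -7) + 478 = 7 + 478 = 485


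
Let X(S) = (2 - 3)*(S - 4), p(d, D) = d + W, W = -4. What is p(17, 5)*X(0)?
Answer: 52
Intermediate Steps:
p(d, D) = -4 + d (p(d, D) = d - 4 = -4 + d)
X(S) = 4 - S (X(S) = -(-4 + S) = 4 - S)
p(17, 5)*X(0) = (-4 + 17)*(4 - 1*0) = 13*(4 + 0) = 13*4 = 52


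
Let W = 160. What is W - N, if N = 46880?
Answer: -46720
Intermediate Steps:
W - N = 160 - 1*46880 = 160 - 46880 = -46720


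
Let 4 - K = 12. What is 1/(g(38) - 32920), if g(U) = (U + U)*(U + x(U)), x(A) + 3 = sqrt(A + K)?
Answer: -1513/45774716 - 19*sqrt(30)/228873580 ≈ -3.3508e-5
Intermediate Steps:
K = -8 (K = 4 - 1*12 = 4 - 12 = -8)
x(A) = -3 + sqrt(-8 + A) (x(A) = -3 + sqrt(A - 8) = -3 + sqrt(-8 + A))
g(U) = 2*U*(-3 + U + sqrt(-8 + U)) (g(U) = (U + U)*(U + (-3 + sqrt(-8 + U))) = (2*U)*(-3 + U + sqrt(-8 + U)) = 2*U*(-3 + U + sqrt(-8 + U)))
1/(g(38) - 32920) = 1/(2*38*(-3 + 38 + sqrt(-8 + 38)) - 32920) = 1/(2*38*(-3 + 38 + sqrt(30)) - 32920) = 1/(2*38*(35 + sqrt(30)) - 32920) = 1/((2660 + 76*sqrt(30)) - 32920) = 1/(-30260 + 76*sqrt(30))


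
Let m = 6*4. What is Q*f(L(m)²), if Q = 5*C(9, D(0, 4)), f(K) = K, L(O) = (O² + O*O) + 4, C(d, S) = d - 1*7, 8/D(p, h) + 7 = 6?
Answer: 13363360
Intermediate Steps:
D(p, h) = -8 (D(p, h) = 8/(-7 + 6) = 8/(-1) = 8*(-1) = -8)
C(d, S) = -7 + d (C(d, S) = d - 7 = -7 + d)
m = 24
L(O) = 4 + 2*O² (L(O) = (O² + O²) + 4 = 2*O² + 4 = 4 + 2*O²)
Q = 10 (Q = 5*(-7 + 9) = 5*2 = 10)
Q*f(L(m)²) = 10*(4 + 2*24²)² = 10*(4 + 2*576)² = 10*(4 + 1152)² = 10*1156² = 10*1336336 = 13363360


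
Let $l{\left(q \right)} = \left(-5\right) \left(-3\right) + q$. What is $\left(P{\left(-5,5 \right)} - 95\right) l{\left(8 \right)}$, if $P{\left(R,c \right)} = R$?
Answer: $-2300$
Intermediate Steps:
$l{\left(q \right)} = 15 + q$
$\left(P{\left(-5,5 \right)} - 95\right) l{\left(8 \right)} = \left(-5 - 95\right) \left(15 + 8\right) = \left(-100\right) 23 = -2300$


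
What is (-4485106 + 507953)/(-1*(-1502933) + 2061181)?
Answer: -3977153/3564114 ≈ -1.1159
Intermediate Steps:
(-4485106 + 507953)/(-1*(-1502933) + 2061181) = -3977153/(1502933 + 2061181) = -3977153/3564114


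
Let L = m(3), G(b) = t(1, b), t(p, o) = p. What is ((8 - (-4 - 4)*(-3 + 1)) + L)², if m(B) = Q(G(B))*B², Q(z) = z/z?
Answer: 1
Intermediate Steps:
G(b) = 1
Q(z) = 1
m(B) = B² (m(B) = 1*B² = B²)
L = 9 (L = 3² = 9)
((8 - (-4 - 4)*(-3 + 1)) + L)² = ((8 - (-4 - 4)*(-3 + 1)) + 9)² = ((8 - (-8)*(-2)) + 9)² = ((8 - 1*16) + 9)² = ((8 - 16) + 9)² = (-8 + 9)² = 1² = 1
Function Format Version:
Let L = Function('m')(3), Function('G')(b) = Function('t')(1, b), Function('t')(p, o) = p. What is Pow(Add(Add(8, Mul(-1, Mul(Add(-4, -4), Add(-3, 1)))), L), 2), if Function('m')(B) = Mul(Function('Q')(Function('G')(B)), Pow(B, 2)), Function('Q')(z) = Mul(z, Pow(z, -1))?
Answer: 1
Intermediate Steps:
Function('G')(b) = 1
Function('Q')(z) = 1
Function('m')(B) = Pow(B, 2) (Function('m')(B) = Mul(1, Pow(B, 2)) = Pow(B, 2))
L = 9 (L = Pow(3, 2) = 9)
Pow(Add(Add(8, Mul(-1, Mul(Add(-4, -4), Add(-3, 1)))), L), 2) = Pow(Add(Add(8, Mul(-1, Mul(Add(-4, -4), Add(-3, 1)))), 9), 2) = Pow(Add(Add(8, Mul(-1, Mul(-8, -2))), 9), 2) = Pow(Add(Add(8, Mul(-1, 16)), 9), 2) = Pow(Add(Add(8, -16), 9), 2) = Pow(Add(-8, 9), 2) = Pow(1, 2) = 1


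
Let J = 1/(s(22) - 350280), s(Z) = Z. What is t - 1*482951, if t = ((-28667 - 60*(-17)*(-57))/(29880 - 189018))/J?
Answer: -7661478746/11367 ≈ -6.7401e+5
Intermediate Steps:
J = -1/350258 (J = 1/(22 - 350280) = 1/(-350258) = -1/350258 ≈ -2.8550e-6)
t = -2171774729/11367 (t = ((-28667 - 60*(-17)*(-57))/(29880 - 189018))/(-1/350258) = ((-28667 + 1020*(-57))/(-159138))*(-350258) = ((-28667 - 58140)*(-1/159138))*(-350258) = -86807*(-1/159138)*(-350258) = (12401/22734)*(-350258) = -2171774729/11367 ≈ -1.9106e+5)
t - 1*482951 = -2171774729/11367 - 1*482951 = -2171774729/11367 - 482951 = -7661478746/11367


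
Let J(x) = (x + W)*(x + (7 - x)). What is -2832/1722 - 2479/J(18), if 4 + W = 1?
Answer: -108719/4305 ≈ -25.254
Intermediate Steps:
W = -3 (W = -4 + 1 = -3)
J(x) = -21 + 7*x (J(x) = (x - 3)*(x + (7 - x)) = (-3 + x)*7 = -21 + 7*x)
-2832/1722 - 2479/J(18) = -2832/1722 - 2479/(-21 + 7*18) = -2832*1/1722 - 2479/(-21 + 126) = -472/287 - 2479/105 = -108719/4305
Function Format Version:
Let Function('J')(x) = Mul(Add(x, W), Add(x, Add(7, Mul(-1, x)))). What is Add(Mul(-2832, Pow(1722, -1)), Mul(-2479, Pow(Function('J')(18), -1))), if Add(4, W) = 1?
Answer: Rational(-108719, 4305) ≈ -25.254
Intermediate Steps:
W = -3 (W = Add(-4, 1) = -3)
Function('J')(x) = Add(-21, Mul(7, x)) (Function('J')(x) = Mul(Add(x, -3), Add(x, Add(7, Mul(-1, x)))) = Mul(Add(-3, x), 7) = Add(-21, Mul(7, x)))
Add(Mul(-2832, Pow(1722, -1)), Mul(-2479, Pow(Function('J')(18), -1))) = Add(Mul(-2832, Pow(1722, -1)), Mul(-2479, Pow(Add(-21, Mul(7, 18)), -1))) = Add(Mul(-2832, Rational(1, 1722)), Mul(-2479, Pow(Add(-21, 126), -1))) = Add(Rational(-472, 287), Mul(-2479, Pow(105, -1))) = Add(Rational(-472, 287), Mul(-2479, Rational(1, 105))) = Add(Rational(-472, 287), Rational(-2479, 105)) = Rational(-108719, 4305)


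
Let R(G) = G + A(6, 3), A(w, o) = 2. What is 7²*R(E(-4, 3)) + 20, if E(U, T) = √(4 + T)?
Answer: 118 + 49*√7 ≈ 247.64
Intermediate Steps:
R(G) = 2 + G (R(G) = G + 2 = 2 + G)
7²*R(E(-4, 3)) + 20 = 7²*(2 + √(4 + 3)) + 20 = 49*(2 + √7) + 20 = (98 + 49*√7) + 20 = 118 + 49*√7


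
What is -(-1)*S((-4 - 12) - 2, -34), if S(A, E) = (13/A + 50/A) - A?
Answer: 29/2 ≈ 14.500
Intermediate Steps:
S(A, E) = -A + 63/A (S(A, E) = 63/A - A = -A + 63/A)
-(-1)*S((-4 - 12) - 2, -34) = -(-1)*(-((-4 - 12) - 2) + 63/((-4 - 12) - 2)) = -(-1)*(-(-16 - 2) + 63/(-16 - 2)) = -(-1)*(-1*(-18) + 63/(-18)) = -(-1)*(18 + 63*(-1/18)) = -(-1)*(18 - 7/2) = -(-1)*29/2 = -1*(-29/2) = 29/2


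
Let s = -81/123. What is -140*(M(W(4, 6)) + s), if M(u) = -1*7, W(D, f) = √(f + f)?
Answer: 43960/41 ≈ 1072.2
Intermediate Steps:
W(D, f) = √2*√f (W(D, f) = √(2*f) = √2*√f)
M(u) = -7
s = -27/41 (s = -81*1/123 = -27/41 ≈ -0.65854)
-140*(M(W(4, 6)) + s) = -140*(-7 - 27/41) = -140*(-314/41) = 43960/41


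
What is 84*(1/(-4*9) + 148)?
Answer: 37289/3 ≈ 12430.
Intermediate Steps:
84*(1/(-4*9) + 148) = 84*(1/(-36) + 148) = 84*(-1/36 + 148) = 84*(5327/36) = 37289/3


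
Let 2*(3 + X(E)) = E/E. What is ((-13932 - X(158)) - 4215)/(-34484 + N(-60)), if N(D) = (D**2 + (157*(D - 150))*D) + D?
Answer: -36289/3894512 ≈ -0.0093180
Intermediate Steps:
X(E) = -5/2 (X(E) = -3 + (E/E)/2 = -3 + (1/2)*1 = -3 + 1/2 = -5/2)
N(D) = D + D**2 + D*(-23550 + 157*D) (N(D) = (D**2 + (157*(-150 + D))*D) + D = (D**2 + (-23550 + 157*D)*D) + D = (D**2 + D*(-23550 + 157*D)) + D = D + D**2 + D*(-23550 + 157*D))
((-13932 - X(158)) - 4215)/(-34484 + N(-60)) = ((-13932 - 1*(-5/2)) - 4215)/(-34484 - 60*(-23549 + 158*(-60))) = ((-13932 + 5/2) - 4215)/(-34484 - 60*(-23549 - 9480)) = (-27859/2 - 4215)/(-34484 - 60*(-33029)) = -36289/(2*(-34484 + 1981740)) = -36289/2/1947256 = -36289/2*1/1947256 = -36289/3894512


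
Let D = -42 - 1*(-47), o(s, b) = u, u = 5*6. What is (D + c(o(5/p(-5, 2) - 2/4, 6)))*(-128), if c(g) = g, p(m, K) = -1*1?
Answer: -4480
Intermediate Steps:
p(m, K) = -1
u = 30
o(s, b) = 30
D = 5 (D = -42 + 47 = 5)
(D + c(o(5/p(-5, 2) - 2/4, 6)))*(-128) = (5 + 30)*(-128) = 35*(-128) = -4480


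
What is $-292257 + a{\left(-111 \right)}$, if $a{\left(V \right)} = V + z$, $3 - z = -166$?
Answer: $-292199$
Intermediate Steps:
$z = 169$ ($z = 3 - -166 = 3 + 166 = 169$)
$a{\left(V \right)} = 169 + V$ ($a{\left(V \right)} = V + 169 = 169 + V$)
$-292257 + a{\left(-111 \right)} = -292257 + \left(169 - 111\right) = -292257 + 58 = -292199$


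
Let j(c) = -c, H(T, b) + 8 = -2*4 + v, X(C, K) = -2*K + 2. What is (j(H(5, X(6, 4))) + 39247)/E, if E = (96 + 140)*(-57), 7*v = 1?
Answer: -68710/23541 ≈ -2.9187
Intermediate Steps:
v = ⅐ (v = (⅐)*1 = ⅐ ≈ 0.14286)
X(C, K) = 2 - 2*K
H(T, b) = -111/7 (H(T, b) = -8 + (-2*4 + ⅐) = -8 + (-8 + ⅐) = -8 - 55/7 = -111/7)
E = -13452 (E = 236*(-57) = -13452)
(j(H(5, X(6, 4))) + 39247)/E = (-1*(-111/7) + 39247)/(-13452) = (111/7 + 39247)*(-1/13452) = (274840/7)*(-1/13452) = -68710/23541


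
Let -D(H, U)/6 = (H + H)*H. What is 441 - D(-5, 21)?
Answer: 741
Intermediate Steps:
D(H, U) = -12*H² (D(H, U) = -6*(H + H)*H = -6*2*H*H = -12*H²)
441 - D(-5, 21) = 441 - (-12)*(-5)² = 441 - (-12)*25 = 441 - 1*(-300) = 441 + 300 = 741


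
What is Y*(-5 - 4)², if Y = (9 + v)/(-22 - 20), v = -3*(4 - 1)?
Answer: 0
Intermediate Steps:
v = -9 (v = -3*3 = -9)
Y = 0 (Y = (9 - 9)/(-22 - 20) = 0/(-42) = 0*(-1/42) = 0)
Y*(-5 - 4)² = 0*(-5 - 4)² = 0*(-9)² = 0*81 = 0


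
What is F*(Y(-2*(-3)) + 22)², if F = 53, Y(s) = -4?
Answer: 17172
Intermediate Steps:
F*(Y(-2*(-3)) + 22)² = 53*(-4 + 22)² = 53*18² = 53*324 = 17172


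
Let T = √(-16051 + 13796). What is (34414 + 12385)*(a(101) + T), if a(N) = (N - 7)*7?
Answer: 30793742 + 46799*I*√2255 ≈ 3.0794e+7 + 2.2223e+6*I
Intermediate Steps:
T = I*√2255 (T = √(-2255) = I*√2255 ≈ 47.487*I)
a(N) = -49 + 7*N (a(N) = (-7 + N)*7 = -49 + 7*N)
(34414 + 12385)*(a(101) + T) = (34414 + 12385)*((-49 + 7*101) + I*√2255) = 46799*((-49 + 707) + I*√2255) = 46799*(658 + I*√2255) = 30793742 + 46799*I*√2255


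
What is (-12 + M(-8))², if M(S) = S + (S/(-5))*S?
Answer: 26896/25 ≈ 1075.8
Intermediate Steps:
M(S) = S - S²/5 (M(S) = S + (S*(-⅕))*S = S + (-S/5)*S = S - S²/5)
(-12 + M(-8))² = (-12 + (⅕)*(-8)*(5 - 1*(-8)))² = (-12 + (⅕)*(-8)*(5 + 8))² = (-12 + (⅕)*(-8)*13)² = (-12 - 104/5)² = (-164/5)² = 26896/25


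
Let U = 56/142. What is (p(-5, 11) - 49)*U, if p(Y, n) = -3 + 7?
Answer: -1260/71 ≈ -17.746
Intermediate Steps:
p(Y, n) = 4
U = 28/71 (U = 56*(1/142) = 28/71 ≈ 0.39437)
(p(-5, 11) - 49)*U = (4 - 49)*(28/71) = -45*28/71 = -1260/71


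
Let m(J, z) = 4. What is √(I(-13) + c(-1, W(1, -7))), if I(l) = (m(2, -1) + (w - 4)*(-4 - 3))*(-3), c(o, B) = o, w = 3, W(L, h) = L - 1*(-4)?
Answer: I*√34 ≈ 5.8309*I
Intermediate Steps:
W(L, h) = 4 + L (W(L, h) = L + 4 = 4 + L)
I(l) = -33 (I(l) = (4 + (3 - 4)*(-4 - 3))*(-3) = (4 - 1*(-7))*(-3) = (4 + 7)*(-3) = 11*(-3) = -33)
√(I(-13) + c(-1, W(1, -7))) = √(-33 - 1) = √(-34) = I*√34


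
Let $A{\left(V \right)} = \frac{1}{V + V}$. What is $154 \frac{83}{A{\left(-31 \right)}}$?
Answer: $-792484$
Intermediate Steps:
$A{\left(V \right)} = \frac{1}{2 V}$
$154 \frac{83}{A{\left(-31 \right)}} = 154 \frac{83}{\frac{1}{2} \frac{1}{-31}} = 154 \frac{83}{\frac{1}{2} \left(- \frac{1}{31}\right)} = 154 \frac{83}{- \frac{1}{62}} = 154 \cdot 83 \left(-62\right) = 154 \left(-5146\right) = -792484$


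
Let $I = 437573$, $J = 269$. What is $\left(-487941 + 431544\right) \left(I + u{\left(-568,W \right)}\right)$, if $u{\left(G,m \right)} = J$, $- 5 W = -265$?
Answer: $-24692975274$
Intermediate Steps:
$W = 53$ ($W = \left(- \frac{1}{5}\right) \left(-265\right) = 53$)
$u{\left(G,m \right)} = 269$
$\left(-487941 + 431544\right) \left(I + u{\left(-568,W \right)}\right) = \left(-487941 + 431544\right) \left(437573 + 269\right) = \left(-56397\right) 437842 = -24692975274$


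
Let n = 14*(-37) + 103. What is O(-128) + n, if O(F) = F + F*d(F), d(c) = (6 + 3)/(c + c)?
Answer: -1077/2 ≈ -538.50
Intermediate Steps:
n = -415 (n = -518 + 103 = -415)
d(c) = 9/(2*c) (d(c) = 9/((2*c)) = 9*(1/(2*c)) = 9/(2*c))
O(F) = 9/2 + F (O(F) = F + F*(9/(2*F)) = F + 9/2 = 9/2 + F)
O(-128) + n = (9/2 - 128) - 415 = -247/2 - 415 = -1077/2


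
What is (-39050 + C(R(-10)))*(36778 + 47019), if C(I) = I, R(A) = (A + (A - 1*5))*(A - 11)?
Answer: -3228279425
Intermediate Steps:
R(A) = (-11 + A)*(-5 + 2*A) (R(A) = (A + (A - 5))*(-11 + A) = (A + (-5 + A))*(-11 + A) = (-5 + 2*A)*(-11 + A) = (-11 + A)*(-5 + 2*A))
(-39050 + C(R(-10)))*(36778 + 47019) = (-39050 + (55 - 27*(-10) + 2*(-10)²))*(36778 + 47019) = (-39050 + (55 + 270 + 2*100))*83797 = (-39050 + (55 + 270 + 200))*83797 = (-39050 + 525)*83797 = -38525*83797 = -3228279425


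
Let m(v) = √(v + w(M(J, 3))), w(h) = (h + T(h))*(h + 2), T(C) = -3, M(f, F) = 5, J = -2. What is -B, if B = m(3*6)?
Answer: -4*√2 ≈ -5.6569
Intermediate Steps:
w(h) = (-3 + h)*(2 + h) (w(h) = (h - 3)*(h + 2) = (-3 + h)*(2 + h))
m(v) = √(14 + v) (m(v) = √(v + (-6 + 5² - 1*5)) = √(v + (-6 + 25 - 5)) = √(v + 14) = √(14 + v))
B = 4*√2 (B = √(14 + 3*6) = √(14 + 18) = √32 = 4*√2 ≈ 5.6569)
-B = -4*√2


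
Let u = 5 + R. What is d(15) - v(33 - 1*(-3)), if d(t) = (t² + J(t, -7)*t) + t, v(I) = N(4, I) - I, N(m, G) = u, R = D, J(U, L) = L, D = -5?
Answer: 171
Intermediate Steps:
R = -5
u = 0 (u = 5 - 5 = 0)
N(m, G) = 0
v(I) = -I (v(I) = 0 - I = -I)
d(t) = t² - 6*t (d(t) = (t² - 7*t) + t = t² - 6*t)
d(15) - v(33 - 1*(-3)) = 15*(-6 + 15) - (-1)*(33 - 1*(-3)) = 15*9 - (-1)*(33 + 3) = 135 - (-1)*36 = 135 - 1*(-36) = 135 + 36 = 171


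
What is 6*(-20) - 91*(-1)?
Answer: -29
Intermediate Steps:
6*(-20) - 91*(-1) = -120 + 91 = -29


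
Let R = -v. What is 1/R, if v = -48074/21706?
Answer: 10853/24037 ≈ 0.45151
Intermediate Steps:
v = -24037/10853 (v = -48074*1/21706 = -24037/10853 ≈ -2.2148)
R = 24037/10853 (R = -1*(-24037/10853) = 24037/10853 ≈ 2.2148)
1/R = 1/(24037/10853) = 10853/24037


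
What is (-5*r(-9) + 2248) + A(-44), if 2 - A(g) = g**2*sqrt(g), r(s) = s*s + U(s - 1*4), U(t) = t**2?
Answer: 1000 - 3872*I*sqrt(11) ≈ 1000.0 - 12842.0*I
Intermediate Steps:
r(s) = s**2 + (-4 + s)**2 (r(s) = s*s + (s - 1*4)**2 = s**2 + (s - 4)**2 = s**2 + (-4 + s)**2)
A(g) = 2 - g**(5/2) (A(g) = 2 - g**2*sqrt(g) = 2 - g**(5/2))
(-5*r(-9) + 2248) + A(-44) = (-5*((-9)**2 + (-4 - 9)**2) + 2248) + (2 - (-44)**(5/2)) = (-5*(81 + (-13)**2) + 2248) + (2 - 3872*I*sqrt(11)) = (-5*(81 + 169) + 2248) + (2 - 3872*I*sqrt(11)) = (-5*250 + 2248) + (2 - 3872*I*sqrt(11)) = (-1250 + 2248) + (2 - 3872*I*sqrt(11)) = 998 + (2 - 3872*I*sqrt(11)) = 1000 - 3872*I*sqrt(11)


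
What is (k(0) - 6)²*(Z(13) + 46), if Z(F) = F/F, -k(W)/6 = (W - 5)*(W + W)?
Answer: 1692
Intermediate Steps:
k(W) = -12*W*(-5 + W) (k(W) = -6*(W - 5)*(W + W) = -6*(-5 + W)*2*W = -12*W*(-5 + W))
Z(F) = 1
(k(0) - 6)²*(Z(13) + 46) = (12*0*(5 - 1*0) - 6)²*(1 + 46) = (12*0*(5 + 0) - 6)²*47 = (12*0*5 - 6)²*47 = (0 - 6)²*47 = (-6)²*47 = 36*47 = 1692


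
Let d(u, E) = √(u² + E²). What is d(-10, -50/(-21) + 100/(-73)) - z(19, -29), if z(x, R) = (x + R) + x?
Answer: -9 + 10*√2374114/1533 ≈ 1.0510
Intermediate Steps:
z(x, R) = R + 2*x (z(x, R) = (R + x) + x = R + 2*x)
d(u, E) = √(E² + u²)
d(-10, -50/(-21) + 100/(-73)) - z(19, -29) = √((-50/(-21) + 100/(-73))² + (-10)²) - (-29 + 2*19) = √((-50*(-1/21) + 100*(-1/73))² + 100) - (-29 + 38) = √((50/21 - 100/73)² + 100) - 1*9 = √((1550/1533)² + 100) - 9 = √(2402500/2350089 + 100) - 9 = √(237411400/2350089) - 9 = 10*√2374114/1533 - 9 = -9 + 10*√2374114/1533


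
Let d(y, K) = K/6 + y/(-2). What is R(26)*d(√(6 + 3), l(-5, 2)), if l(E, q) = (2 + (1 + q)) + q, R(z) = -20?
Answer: 20/3 ≈ 6.6667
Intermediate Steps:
l(E, q) = 3 + 2*q (l(E, q) = (3 + q) + q = 3 + 2*q)
d(y, K) = -y/2 + K/6 (d(y, K) = K*(⅙) + y*(-½) = K/6 - y/2 = -y/2 + K/6)
R(26)*d(√(6 + 3), l(-5, 2)) = -20*(-√(6 + 3)/2 + (3 + 2*2)/6) = -20*(-√9/2 + (3 + 4)/6) = -20*(-½*3 + (⅙)*7) = -20*(-3/2 + 7/6) = -20*(-⅓) = 20/3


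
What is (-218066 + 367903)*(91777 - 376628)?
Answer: -42681219287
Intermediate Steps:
(-218066 + 367903)*(91777 - 376628) = 149837*(-284851) = -42681219287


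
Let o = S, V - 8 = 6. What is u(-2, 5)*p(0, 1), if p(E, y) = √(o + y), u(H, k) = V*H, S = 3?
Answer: -56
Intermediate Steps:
V = 14 (V = 8 + 6 = 14)
u(H, k) = 14*H
o = 3
p(E, y) = √(3 + y)
u(-2, 5)*p(0, 1) = (14*(-2))*√(3 + 1) = -28*√4 = -28*2 = -56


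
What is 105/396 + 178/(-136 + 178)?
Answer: 1387/308 ≈ 4.5033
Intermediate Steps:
105/396 + 178/(-136 + 178) = 105*(1/396) + 178/42 = 35/132 + 178*(1/42) = 35/132 + 89/21 = 1387/308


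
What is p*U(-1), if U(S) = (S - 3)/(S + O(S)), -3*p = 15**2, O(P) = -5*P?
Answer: 75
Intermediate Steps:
p = -75 (p = -1/3*15**2 = -1/3*225 = -75)
U(S) = -(-3 + S)/(4*S) (U(S) = (S - 3)/(S - 5*S) = (-3 + S)/((-4*S)) = (-3 + S)*(-1/(4*S)) = -(-3 + S)/(4*S))
p*U(-1) = -75*(3 - 1*(-1))/(4*(-1)) = -75*(-1)*(3 + 1)/4 = -75*(-1)*4/4 = -75*(-1) = 75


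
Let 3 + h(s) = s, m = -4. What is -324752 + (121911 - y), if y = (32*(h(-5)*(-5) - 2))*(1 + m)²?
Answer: -213785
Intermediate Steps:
h(s) = -3 + s
y = 10944 (y = (32*((-3 - 5)*(-5) - 2))*(1 - 4)² = (32*(-8*(-5) - 2))*(-3)² = (32*(40 - 2))*9 = (32*38)*9 = 1216*9 = 10944)
-324752 + (121911 - y) = -324752 + (121911 - 1*10944) = -324752 + (121911 - 10944) = -324752 + 110967 = -213785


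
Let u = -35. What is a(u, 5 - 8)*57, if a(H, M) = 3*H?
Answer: -5985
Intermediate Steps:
a(u, 5 - 8)*57 = (3*(-35))*57 = -105*57 = -5985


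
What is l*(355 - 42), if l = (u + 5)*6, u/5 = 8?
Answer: 84510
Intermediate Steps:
u = 40 (u = 5*8 = 40)
l = 270 (l = (40 + 5)*6 = 45*6 = 270)
l*(355 - 42) = 270*(355 - 42) = 270*313 = 84510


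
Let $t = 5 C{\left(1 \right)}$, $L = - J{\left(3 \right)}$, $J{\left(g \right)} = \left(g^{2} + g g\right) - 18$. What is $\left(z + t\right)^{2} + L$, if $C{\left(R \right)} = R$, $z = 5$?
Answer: $100$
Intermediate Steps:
$J{\left(g \right)} = -18 + 2 g^{2}$ ($J{\left(g \right)} = \left(g^{2} + g^{2}\right) - 18 = 2 g^{2} - 18 = -18 + 2 g^{2}$)
$L = 0$ ($L = - (-18 + 2 \cdot 3^{2}) = - (-18 + 2 \cdot 9) = - (-18 + 18) = \left(-1\right) 0 = 0$)
$t = 5$ ($t = 5 \cdot 1 = 5$)
$\left(z + t\right)^{2} + L = \left(5 + 5\right)^{2} + 0 = 10^{2} + 0 = 100 + 0 = 100$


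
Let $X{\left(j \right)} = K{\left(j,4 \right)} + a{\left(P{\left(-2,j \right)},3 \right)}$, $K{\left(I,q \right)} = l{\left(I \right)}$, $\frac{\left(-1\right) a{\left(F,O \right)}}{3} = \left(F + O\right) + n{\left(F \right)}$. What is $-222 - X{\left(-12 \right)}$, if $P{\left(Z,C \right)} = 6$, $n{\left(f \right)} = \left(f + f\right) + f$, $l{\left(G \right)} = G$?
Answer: $-129$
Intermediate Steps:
$n{\left(f \right)} = 3 f$ ($n{\left(f \right)} = 2 f + f = 3 f$)
$a{\left(F,O \right)} = - 12 F - 3 O$ ($a{\left(F,O \right)} = - 3 \left(\left(F + O\right) + 3 F\right) = - 3 \left(O + 4 F\right) = - 12 F - 3 O$)
$K{\left(I,q \right)} = I$
$X{\left(j \right)} = -81 + j$ ($X{\left(j \right)} = j - 81 = -81 + j$)
$-222 - X{\left(-12 \right)} = -222 - \left(-81 - 12\right) = -222 - -93 = -222 + 93 = -129$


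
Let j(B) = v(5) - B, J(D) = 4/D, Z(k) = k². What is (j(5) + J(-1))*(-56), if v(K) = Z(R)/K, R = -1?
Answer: 2464/5 ≈ 492.80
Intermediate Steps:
v(K) = 1/K (v(K) = (-1)²/K = 1/K)
j(B) = ⅕ - B (j(B) = 1/5 - B = ⅕ - B)
(j(5) + J(-1))*(-56) = ((⅕ - 1*5) + 4/(-1))*(-56) = ((⅕ - 5) + 4*(-1))*(-56) = (-24/5 - 4)*(-56) = -44/5*(-56) = 2464/5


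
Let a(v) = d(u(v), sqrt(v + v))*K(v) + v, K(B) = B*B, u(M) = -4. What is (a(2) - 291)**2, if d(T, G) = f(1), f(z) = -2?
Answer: 88209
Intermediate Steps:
d(T, G) = -2
K(B) = B**2
a(v) = v - 2*v**2 (a(v) = -2*v**2 + v = v - 2*v**2)
(a(2) - 291)**2 = (2*(1 - 2*2) - 291)**2 = (2*(1 - 4) - 291)**2 = (2*(-3) - 291)**2 = (-6 - 291)**2 = (-297)**2 = 88209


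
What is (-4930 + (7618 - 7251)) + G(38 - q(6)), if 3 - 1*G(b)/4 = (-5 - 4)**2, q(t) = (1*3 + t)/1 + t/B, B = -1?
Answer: -4875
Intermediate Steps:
q(t) = 3 (q(t) = (1*3 + t)/1 + t/(-1) = (3 + t)*1 + t*(-1) = (3 + t) - t = 3)
G(b) = -312 (G(b) = 12 - 4*(-5 - 4)**2 = 12 - 4*(-9)**2 = 12 - 4*81 = 12 - 324 = -312)
(-4930 + (7618 - 7251)) + G(38 - q(6)) = (-4930 + (7618 - 7251)) - 312 = (-4930 + 367) - 312 = -4563 - 312 = -4875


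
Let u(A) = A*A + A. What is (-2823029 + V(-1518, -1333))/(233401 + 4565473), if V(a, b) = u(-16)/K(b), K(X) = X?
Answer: -3763097897/6396899042 ≈ -0.58827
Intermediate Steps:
u(A) = A + A² (u(A) = A² + A = A + A²)
V(a, b) = 240/b (V(a, b) = (-16*(1 - 16))/b = (-16*(-15))/b = 240/b)
(-2823029 + V(-1518, -1333))/(233401 + 4565473) = (-2823029 + 240/(-1333))/(233401 + 4565473) = (-2823029 + 240*(-1/1333))/4798874 = (-2823029 - 240/1333)*(1/4798874) = -3763097897/1333*1/4798874 = -3763097897/6396899042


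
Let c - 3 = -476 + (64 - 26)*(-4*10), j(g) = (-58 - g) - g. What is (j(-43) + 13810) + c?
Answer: 11845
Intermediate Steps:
j(g) = -58 - 2*g
c = -1993 (c = 3 + (-476 + (64 - 26)*(-4*10)) = 3 + (-476 + 38*(-40)) = 3 + (-476 - 1520) = 3 - 1996 = -1993)
(j(-43) + 13810) + c = ((-58 - 2*(-43)) + 13810) - 1993 = ((-58 + 86) + 13810) - 1993 = (28 + 13810) - 1993 = 13838 - 1993 = 11845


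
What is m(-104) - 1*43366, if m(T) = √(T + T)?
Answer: -43366 + 4*I*√13 ≈ -43366.0 + 14.422*I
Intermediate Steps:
m(T) = √2*√T (m(T) = √(2*T) = √2*√T)
m(-104) - 1*43366 = √2*√(-104) - 1*43366 = √2*(2*I*√26) - 43366 = 4*I*√13 - 43366 = -43366 + 4*I*√13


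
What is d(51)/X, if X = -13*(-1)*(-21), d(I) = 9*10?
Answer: -30/91 ≈ -0.32967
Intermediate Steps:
d(I) = 90
X = -273 (X = 13*(-21) = -273)
d(51)/X = 90/(-273) = 90*(-1/273) = -30/91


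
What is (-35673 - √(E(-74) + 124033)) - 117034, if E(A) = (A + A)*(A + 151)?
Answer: -152707 - √112637 ≈ -1.5304e+5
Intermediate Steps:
E(A) = 2*A*(151 + A) (E(A) = (2*A)*(151 + A) = 2*A*(151 + A))
(-35673 - √(E(-74) + 124033)) - 117034 = (-35673 - √(2*(-74)*(151 - 74) + 124033)) - 117034 = (-35673 - √(2*(-74)*77 + 124033)) - 117034 = (-35673 - √(-11396 + 124033)) - 117034 = (-35673 - √112637) - 117034 = -152707 - √112637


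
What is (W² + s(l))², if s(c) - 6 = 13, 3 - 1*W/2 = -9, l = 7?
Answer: 354025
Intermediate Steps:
W = 24 (W = 6 - 2*(-9) = 6 + 18 = 24)
s(c) = 19 (s(c) = 6 + 13 = 19)
(W² + s(l))² = (24² + 19)² = (576 + 19)² = 595² = 354025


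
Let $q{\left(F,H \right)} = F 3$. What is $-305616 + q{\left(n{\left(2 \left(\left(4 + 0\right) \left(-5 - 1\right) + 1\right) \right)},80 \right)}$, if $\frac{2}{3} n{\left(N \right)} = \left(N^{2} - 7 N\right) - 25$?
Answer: $- \frac{589515}{2} \approx -2.9476 \cdot 10^{5}$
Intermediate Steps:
$n{\left(N \right)} = - \frac{75}{2} - \frac{21 N}{2} + \frac{3 N^{2}}{2}$ ($n{\left(N \right)} = \frac{3 \left(\left(N^{2} - 7 N\right) - 25\right)}{2} = \frac{3 \left(-25 + N^{2} - 7 N\right)}{2} = - \frac{75}{2} - \frac{21 N}{2} + \frac{3 N^{2}}{2}$)
$q{\left(F,H \right)} = 3 F$
$-305616 + q{\left(n{\left(2 \left(\left(4 + 0\right) \left(-5 - 1\right) + 1\right) \right)},80 \right)} = -305616 + 3 \left(- \frac{75}{2} - \frac{21 \cdot 2 \left(\left(4 + 0\right) \left(-5 - 1\right) + 1\right)}{2} + \frac{3 \left(2 \left(\left(4 + 0\right) \left(-5 - 1\right) + 1\right)\right)^{2}}{2}\right) = -305616 + 3 \left(- \frac{75}{2} - \frac{21 \cdot 2 \left(4 \left(-6\right) + 1\right)}{2} + \frac{3 \left(2 \left(4 \left(-6\right) + 1\right)\right)^{2}}{2}\right) = -305616 + 3 \left(- \frac{75}{2} - \frac{21 \cdot 2 \left(-24 + 1\right)}{2} + \frac{3 \left(2 \left(-24 + 1\right)\right)^{2}}{2}\right) = -305616 + 3 \left(- \frac{75}{2} - \frac{21 \cdot 2 \left(-23\right)}{2} + \frac{3 \left(2 \left(-23\right)\right)^{2}}{2}\right) = -305616 + 3 \left(- \frac{75}{2} - -483 + \frac{3 \left(-46\right)^{2}}{2}\right) = -305616 + 3 \left(- \frac{75}{2} + 483 + \frac{3}{2} \cdot 2116\right) = -305616 + 3 \left(- \frac{75}{2} + 483 + 3174\right) = -305616 + 3 \cdot \frac{7239}{2} = -305616 + \frac{21717}{2} = - \frac{589515}{2}$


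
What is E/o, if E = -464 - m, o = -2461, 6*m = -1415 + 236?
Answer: 5/46 ≈ 0.10870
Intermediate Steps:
m = -393/2 (m = (-1415 + 236)/6 = (⅙)*(-1179) = -393/2 ≈ -196.50)
E = -535/2 (E = -464 - 1*(-393/2) = -464 + 393/2 = -535/2 ≈ -267.50)
E/o = -535/2/(-2461) = -535/2*(-1/2461) = 5/46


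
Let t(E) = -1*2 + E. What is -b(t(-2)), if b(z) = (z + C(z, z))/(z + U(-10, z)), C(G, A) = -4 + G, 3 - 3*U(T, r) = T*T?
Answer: -36/109 ≈ -0.33028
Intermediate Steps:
t(E) = -2 + E
U(T, r) = 1 - T²/3 (U(T, r) = 1 - T*T/3 = 1 - T²/3)
b(z) = (-4 + 2*z)/(-97/3 + z) (b(z) = (z + (-4 + z))/(z + (1 - ⅓*(-10)²)) = (-4 + 2*z)/(z + (1 - ⅓*100)) = (-4 + 2*z)/(z + (1 - 100/3)) = (-4 + 2*z)/(z - 97/3) = (-4 + 2*z)/(-97/3 + z))
-b(t(-2)) = -6*(-2 + (-2 - 2))/(-97 + 3*(-2 - 2)) = -6*(-2 - 4)/(-97 + 3*(-4)) = -6*(-6)/(-97 - 12) = -6*(-6)/(-109) = -6*(-1)*(-6)/109 = -1*36/109 = -36/109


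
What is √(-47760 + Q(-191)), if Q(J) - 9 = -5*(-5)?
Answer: 7*I*√974 ≈ 218.46*I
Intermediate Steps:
Q(J) = 34 (Q(J) = 9 - 5*(-5) = 9 + 25 = 34)
√(-47760 + Q(-191)) = √(-47760 + 34) = √(-47726) = 7*I*√974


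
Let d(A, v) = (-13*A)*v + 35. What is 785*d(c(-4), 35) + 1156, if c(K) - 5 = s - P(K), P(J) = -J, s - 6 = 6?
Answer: -4614644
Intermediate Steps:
s = 12 (s = 6 + 6 = 12)
c(K) = 17 + K (c(K) = 5 + (12 - (-1)*K) = 5 + (12 + K) = 17 + K)
d(A, v) = 35 - 13*A*v (d(A, v) = -13*A*v + 35 = 35 - 13*A*v)
785*d(c(-4), 35) + 1156 = 785*(35 - 13*(17 - 4)*35) + 1156 = 785*(35 - 13*13*35) + 1156 = 785*(35 - 5915) + 1156 = 785*(-5880) + 1156 = -4615800 + 1156 = -4614644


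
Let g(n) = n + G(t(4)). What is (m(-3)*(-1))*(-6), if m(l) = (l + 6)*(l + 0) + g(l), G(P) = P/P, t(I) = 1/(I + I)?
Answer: -66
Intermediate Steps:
t(I) = 1/(2*I)
G(P) = 1
g(n) = 1 + n (g(n) = n + 1 = 1 + n)
m(l) = 1 + l + l*(6 + l) (m(l) = (l + 6)*(l + 0) + (1 + l) = (6 + l)*l + (1 + l) = l*(6 + l) + (1 + l) = 1 + l + l*(6 + l))
(m(-3)*(-1))*(-6) = ((1 + (-3)² + 7*(-3))*(-1))*(-6) = ((1 + 9 - 21)*(-1))*(-6) = -11*(-1)*(-6) = 11*(-6) = -66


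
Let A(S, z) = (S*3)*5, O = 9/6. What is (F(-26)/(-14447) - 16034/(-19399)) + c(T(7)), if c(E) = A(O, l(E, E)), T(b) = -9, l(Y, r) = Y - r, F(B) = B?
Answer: 13075876029/560514706 ≈ 23.328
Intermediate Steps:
O = 3/2 (O = 9*(1/6) = 3/2 ≈ 1.5000)
A(S, z) = 15*S (A(S, z) = (3*S)*5 = 15*S)
c(E) = 45/2 (c(E) = 15*(3/2) = 45/2)
(F(-26)/(-14447) - 16034/(-19399)) + c(T(7)) = (-26/(-14447) - 16034/(-19399)) + 45/2 = (-26*(-1/14447) - 16034*(-1/19399)) + 45/2 = (26/14447 + 16034/19399) + 45/2 = 232147572/280257353 + 45/2 = 13075876029/560514706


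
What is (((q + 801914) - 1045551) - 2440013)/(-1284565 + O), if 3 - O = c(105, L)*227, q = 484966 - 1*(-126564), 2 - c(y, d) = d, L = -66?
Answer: 1036060/649999 ≈ 1.5939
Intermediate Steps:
c(y, d) = 2 - d
q = 611530 (q = 484966 + 126564 = 611530)
O = -15433 (O = 3 - (2 - 1*(-66))*227 = 3 - (2 + 66)*227 = 3 - 68*227 = 3 - 1*15436 = 3 - 15436 = -15433)
(((q + 801914) - 1045551) - 2440013)/(-1284565 + O) = (((611530 + 801914) - 1045551) - 2440013)/(-1284565 - 15433) = ((1413444 - 1045551) - 2440013)/(-1299998) = (367893 - 2440013)*(-1/1299998) = -2072120*(-1/1299998) = 1036060/649999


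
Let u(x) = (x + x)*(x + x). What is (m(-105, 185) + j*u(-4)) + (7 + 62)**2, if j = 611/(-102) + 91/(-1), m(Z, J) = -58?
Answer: -76723/51 ≈ -1504.4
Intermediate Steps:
j = -9893/102 (j = 611*(-1/102) + 91*(-1) = -611/102 - 91 = -9893/102 ≈ -96.990)
u(x) = 4*x**2 (u(x) = (2*x)*(2*x) = 4*x**2)
(m(-105, 185) + j*u(-4)) + (7 + 62)**2 = (-58 - 19786*(-4)**2/51) + (7 + 62)**2 = (-58 - 19786*16/51) + 69**2 = (-58 - 9893/102*64) + 4761 = (-58 - 316576/51) + 4761 = -319534/51 + 4761 = -76723/51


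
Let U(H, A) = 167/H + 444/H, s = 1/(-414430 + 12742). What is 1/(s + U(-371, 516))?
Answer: -3041352/5008811 ≈ -0.60720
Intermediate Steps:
s = -1/401688 (s = 1/(-401688) = -1/401688 ≈ -2.4895e-6)
U(H, A) = 611/H
1/(s + U(-371, 516)) = 1/(-1/401688 + 611/(-371)) = 1/(-1/401688 + 611*(-1/371)) = 1/(-1/401688 - 611/371) = 1/(-5008811/3041352) = -3041352/5008811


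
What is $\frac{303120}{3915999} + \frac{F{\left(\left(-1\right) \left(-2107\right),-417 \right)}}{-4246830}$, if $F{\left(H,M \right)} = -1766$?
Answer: $\frac{23966940071}{307973741355} \approx 0.077821$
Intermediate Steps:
$\frac{303120}{3915999} + \frac{F{\left(\left(-1\right) \left(-2107\right),-417 \right)}}{-4246830} = \frac{303120}{3915999} - \frac{1766}{-4246830} = 303120 \cdot \frac{1}{3915999} - - \frac{883}{2123415} = \frac{33680}{435111} + \frac{883}{2123415} = \frac{23966940071}{307973741355}$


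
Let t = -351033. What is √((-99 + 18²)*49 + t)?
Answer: 2*I*√85002 ≈ 583.1*I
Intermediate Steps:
√((-99 + 18²)*49 + t) = √((-99 + 18²)*49 - 351033) = √((-99 + 324)*49 - 351033) = √(225*49 - 351033) = √(11025 - 351033) = √(-340008) = 2*I*√85002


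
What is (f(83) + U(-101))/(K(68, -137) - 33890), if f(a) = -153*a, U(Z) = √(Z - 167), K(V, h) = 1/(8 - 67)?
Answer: 749241/1999511 - 118*I*√67/1999511 ≈ 0.37471 - 0.00048305*I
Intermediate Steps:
K(V, h) = -1/59 (K(V, h) = 1/(-59) = -1/59)
U(Z) = √(-167 + Z)
(f(83) + U(-101))/(K(68, -137) - 33890) = (-153*83 + √(-167 - 101))/(-1/59 - 33890) = (-12699 + √(-268))/(-1999511/59) = (-12699 + 2*I*√67)*(-59/1999511) = 749241/1999511 - 118*I*√67/1999511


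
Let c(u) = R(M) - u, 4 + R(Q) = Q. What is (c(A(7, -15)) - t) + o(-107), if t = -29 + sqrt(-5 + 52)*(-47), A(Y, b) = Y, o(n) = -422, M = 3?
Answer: -401 + 47*sqrt(47) ≈ -78.784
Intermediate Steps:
R(Q) = -4 + Q
c(u) = -1 - u (c(u) = (-4 + 3) - u = -1 - u)
t = -29 - 47*sqrt(47) (t = -29 + sqrt(47)*(-47) = -29 - 47*sqrt(47) ≈ -351.22)
(c(A(7, -15)) - t) + o(-107) = ((-1 - 1*7) - (-29 - 47*sqrt(47))) - 422 = ((-1 - 7) + (29 + 47*sqrt(47))) - 422 = (-8 + (29 + 47*sqrt(47))) - 422 = (21 + 47*sqrt(47)) - 422 = -401 + 47*sqrt(47)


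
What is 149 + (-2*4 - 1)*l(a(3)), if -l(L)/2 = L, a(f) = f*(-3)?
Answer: -13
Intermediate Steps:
a(f) = -3*f
l(L) = -2*L
149 + (-2*4 - 1)*l(a(3)) = 149 + (-2*4 - 1)*(-(-6)*3) = 149 + (-8 - 1)*(-2*(-9)) = 149 - 9*18 = 149 - 162 = -13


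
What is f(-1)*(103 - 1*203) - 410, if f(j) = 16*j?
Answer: 1190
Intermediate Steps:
f(-1)*(103 - 1*203) - 410 = (16*(-1))*(103 - 1*203) - 410 = -16*(103 - 203) - 410 = -16*(-100) - 410 = 1600 - 410 = 1190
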